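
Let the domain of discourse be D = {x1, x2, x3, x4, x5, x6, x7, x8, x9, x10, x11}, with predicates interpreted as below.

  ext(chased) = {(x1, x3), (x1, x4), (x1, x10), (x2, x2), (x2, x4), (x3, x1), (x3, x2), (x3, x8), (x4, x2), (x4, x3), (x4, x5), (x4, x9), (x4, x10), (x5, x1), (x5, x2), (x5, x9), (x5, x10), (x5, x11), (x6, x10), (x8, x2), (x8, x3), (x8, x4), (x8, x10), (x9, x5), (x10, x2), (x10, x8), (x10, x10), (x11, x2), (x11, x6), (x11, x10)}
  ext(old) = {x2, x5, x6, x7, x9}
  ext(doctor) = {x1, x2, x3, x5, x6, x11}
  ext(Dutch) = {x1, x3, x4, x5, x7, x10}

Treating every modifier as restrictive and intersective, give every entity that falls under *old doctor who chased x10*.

{x5, x6}

⟦who chased x10⟧ = {x : ⟨x, x10⟩ ∈ ⟦chased⟧} = {x1, x4, x5, x6, x8, x10, x11}
⟦doctor⟧ = {x1, x2, x3, x5, x6, x11}
… ∩ ⟦who chased x10⟧ = {x1, x2, x3, x5, x6, x11} ∩ {x1, x4, x5, x6, x8, x10, x11} = {x1, x5, x6, x11}
… ∩ ⟦old⟧ = {x1, x5, x6, x11} ∩ {x2, x5, x6, x7, x9} = {x5, x6}
So ⟦old doctor who chased x10⟧ = {x5, x6}.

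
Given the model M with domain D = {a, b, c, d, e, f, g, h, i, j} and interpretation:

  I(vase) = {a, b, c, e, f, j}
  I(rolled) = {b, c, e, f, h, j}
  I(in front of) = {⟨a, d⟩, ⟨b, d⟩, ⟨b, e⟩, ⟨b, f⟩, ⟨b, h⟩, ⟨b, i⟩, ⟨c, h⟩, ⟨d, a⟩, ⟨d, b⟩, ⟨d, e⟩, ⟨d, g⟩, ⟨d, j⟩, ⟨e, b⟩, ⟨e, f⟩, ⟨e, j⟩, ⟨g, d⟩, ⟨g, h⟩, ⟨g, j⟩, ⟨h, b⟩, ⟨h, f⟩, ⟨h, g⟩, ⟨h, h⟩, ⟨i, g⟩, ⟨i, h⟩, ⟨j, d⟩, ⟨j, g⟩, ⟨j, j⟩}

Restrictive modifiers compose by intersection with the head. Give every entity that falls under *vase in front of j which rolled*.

⟦in front of j⟧ = {x : ⟨x, j⟩ ∈ ⟦in front of⟧} = {d, e, g, j}
⟦which rolled⟧ = ⟦rolled⟧ = {b, c, e, f, h, j}
⟦vase⟧ = {a, b, c, e, f, j}
… ∩ ⟦in front of j⟧ = {a, b, c, e, f, j} ∩ {d, e, g, j} = {e, j}
… ∩ ⟦which rolled⟧ = {e, j} ∩ {b, c, e, f, h, j} = {e, j}
So ⟦vase in front of j which rolled⟧ = {e, j}.

{e, j}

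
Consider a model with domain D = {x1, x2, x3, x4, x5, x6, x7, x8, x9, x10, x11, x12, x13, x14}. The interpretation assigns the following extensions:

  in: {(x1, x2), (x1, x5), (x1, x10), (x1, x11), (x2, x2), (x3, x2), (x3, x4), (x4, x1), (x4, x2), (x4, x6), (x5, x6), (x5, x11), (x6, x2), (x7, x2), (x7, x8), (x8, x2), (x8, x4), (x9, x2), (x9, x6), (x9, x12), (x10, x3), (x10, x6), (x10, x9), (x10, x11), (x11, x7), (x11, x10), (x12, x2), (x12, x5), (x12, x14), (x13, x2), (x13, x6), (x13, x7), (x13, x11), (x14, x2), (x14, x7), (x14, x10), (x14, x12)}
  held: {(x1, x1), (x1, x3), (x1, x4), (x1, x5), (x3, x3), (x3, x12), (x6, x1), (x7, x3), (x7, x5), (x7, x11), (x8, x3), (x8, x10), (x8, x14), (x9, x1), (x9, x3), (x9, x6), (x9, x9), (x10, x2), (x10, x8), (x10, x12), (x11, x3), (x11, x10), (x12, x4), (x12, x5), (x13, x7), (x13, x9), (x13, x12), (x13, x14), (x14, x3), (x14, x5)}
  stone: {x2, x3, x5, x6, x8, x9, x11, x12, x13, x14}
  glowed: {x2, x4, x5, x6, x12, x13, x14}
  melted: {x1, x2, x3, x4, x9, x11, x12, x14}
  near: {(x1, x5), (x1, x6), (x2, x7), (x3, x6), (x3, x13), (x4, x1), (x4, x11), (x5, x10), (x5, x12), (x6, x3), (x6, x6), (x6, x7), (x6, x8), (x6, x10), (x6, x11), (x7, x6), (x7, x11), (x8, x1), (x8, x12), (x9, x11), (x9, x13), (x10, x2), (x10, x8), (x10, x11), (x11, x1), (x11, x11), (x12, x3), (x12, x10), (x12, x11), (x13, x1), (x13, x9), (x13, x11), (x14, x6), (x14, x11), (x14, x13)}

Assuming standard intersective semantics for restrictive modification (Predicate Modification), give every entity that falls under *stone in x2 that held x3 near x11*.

⟦in x2⟧ = {x : ⟨x, x2⟩ ∈ ⟦in⟧} = {x1, x2, x3, x4, x6, x7, x8, x9, x12, x13, x14}
⟦that held x3⟧ = {x : ⟨x, x3⟩ ∈ ⟦held⟧} = {x1, x3, x7, x8, x9, x11, x14}
⟦near x11⟧ = {x : ⟨x, x11⟩ ∈ ⟦near⟧} = {x4, x6, x7, x9, x10, x11, x12, x13, x14}
⟦stone⟧ = {x2, x3, x5, x6, x8, x9, x11, x12, x13, x14}
… ∩ ⟦in x2⟧ = {x2, x3, x5, x6, x8, x9, x11, x12, x13, x14} ∩ {x1, x2, x3, x4, x6, x7, x8, x9, x12, x13, x14} = {x2, x3, x6, x8, x9, x12, x13, x14}
… ∩ ⟦that held x3⟧ = {x2, x3, x6, x8, x9, x12, x13, x14} ∩ {x1, x3, x7, x8, x9, x11, x14} = {x3, x8, x9, x14}
… ∩ ⟦near x11⟧ = {x3, x8, x9, x14} ∩ {x4, x6, x7, x9, x10, x11, x12, x13, x14} = {x9, x14}
So ⟦stone in x2 that held x3 near x11⟧ = {x9, x14}.

{x9, x14}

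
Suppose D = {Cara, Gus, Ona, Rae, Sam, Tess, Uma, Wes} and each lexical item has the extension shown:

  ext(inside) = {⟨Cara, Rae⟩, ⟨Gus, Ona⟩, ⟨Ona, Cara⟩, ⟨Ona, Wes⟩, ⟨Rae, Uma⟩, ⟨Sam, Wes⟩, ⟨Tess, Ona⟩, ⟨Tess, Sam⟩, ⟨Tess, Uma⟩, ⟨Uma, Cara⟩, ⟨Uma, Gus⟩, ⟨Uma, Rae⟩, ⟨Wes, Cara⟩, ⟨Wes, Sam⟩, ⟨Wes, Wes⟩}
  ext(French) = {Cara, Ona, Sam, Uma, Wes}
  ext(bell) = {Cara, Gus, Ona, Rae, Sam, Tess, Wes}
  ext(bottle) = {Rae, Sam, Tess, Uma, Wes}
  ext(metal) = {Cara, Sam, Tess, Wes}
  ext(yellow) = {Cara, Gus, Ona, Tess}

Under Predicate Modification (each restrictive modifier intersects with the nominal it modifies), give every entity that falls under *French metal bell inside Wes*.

{Sam, Wes}

⟦inside Wes⟧ = {x : ⟨x, Wes⟩ ∈ ⟦inside⟧} = {Ona, Sam, Wes}
⟦bell⟧ = {Cara, Gus, Ona, Rae, Sam, Tess, Wes}
… ∩ ⟦inside Wes⟧ = {Cara, Gus, Ona, Rae, Sam, Tess, Wes} ∩ {Ona, Sam, Wes} = {Ona, Sam, Wes}
… ∩ ⟦French⟧ = {Ona, Sam, Wes} ∩ {Cara, Ona, Sam, Uma, Wes} = {Ona, Sam, Wes}
… ∩ ⟦metal⟧ = {Ona, Sam, Wes} ∩ {Cara, Sam, Tess, Wes} = {Sam, Wes}
So ⟦French metal bell inside Wes⟧ = {Sam, Wes}.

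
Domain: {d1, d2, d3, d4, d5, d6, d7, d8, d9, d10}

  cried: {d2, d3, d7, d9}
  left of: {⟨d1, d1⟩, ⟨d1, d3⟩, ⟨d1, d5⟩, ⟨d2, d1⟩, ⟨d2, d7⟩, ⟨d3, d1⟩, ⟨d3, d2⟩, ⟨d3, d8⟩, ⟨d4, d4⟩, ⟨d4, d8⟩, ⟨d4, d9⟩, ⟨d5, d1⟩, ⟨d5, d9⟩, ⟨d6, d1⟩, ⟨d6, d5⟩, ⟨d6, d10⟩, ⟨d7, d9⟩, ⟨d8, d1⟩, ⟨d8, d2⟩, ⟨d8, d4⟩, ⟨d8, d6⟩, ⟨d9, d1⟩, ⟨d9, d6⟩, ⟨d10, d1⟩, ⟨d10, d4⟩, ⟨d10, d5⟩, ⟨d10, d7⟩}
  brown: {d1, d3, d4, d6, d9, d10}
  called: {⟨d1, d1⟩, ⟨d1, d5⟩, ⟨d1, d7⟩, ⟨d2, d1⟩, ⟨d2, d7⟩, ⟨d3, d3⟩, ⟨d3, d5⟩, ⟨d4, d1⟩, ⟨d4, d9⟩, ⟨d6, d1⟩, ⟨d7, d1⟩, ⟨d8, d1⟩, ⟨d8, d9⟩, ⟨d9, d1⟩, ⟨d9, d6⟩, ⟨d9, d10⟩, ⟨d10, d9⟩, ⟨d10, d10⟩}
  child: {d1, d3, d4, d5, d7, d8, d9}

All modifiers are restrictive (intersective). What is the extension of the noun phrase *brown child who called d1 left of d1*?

{d1, d9}

⟦who called d1⟧ = {x : ⟨x, d1⟩ ∈ ⟦called⟧} = {d1, d2, d4, d6, d7, d8, d9}
⟦left of d1⟧ = {x : ⟨x, d1⟩ ∈ ⟦left of⟧} = {d1, d2, d3, d5, d6, d8, d9, d10}
⟦child⟧ = {d1, d3, d4, d5, d7, d8, d9}
… ∩ ⟦who called d1⟧ = {d1, d3, d4, d5, d7, d8, d9} ∩ {d1, d2, d4, d6, d7, d8, d9} = {d1, d4, d7, d8, d9}
… ∩ ⟦left of d1⟧ = {d1, d4, d7, d8, d9} ∩ {d1, d2, d3, d5, d6, d8, d9, d10} = {d1, d8, d9}
… ∩ ⟦brown⟧ = {d1, d8, d9} ∩ {d1, d3, d4, d6, d9, d10} = {d1, d9}
So ⟦brown child who called d1 left of d1⟧ = {d1, d9}.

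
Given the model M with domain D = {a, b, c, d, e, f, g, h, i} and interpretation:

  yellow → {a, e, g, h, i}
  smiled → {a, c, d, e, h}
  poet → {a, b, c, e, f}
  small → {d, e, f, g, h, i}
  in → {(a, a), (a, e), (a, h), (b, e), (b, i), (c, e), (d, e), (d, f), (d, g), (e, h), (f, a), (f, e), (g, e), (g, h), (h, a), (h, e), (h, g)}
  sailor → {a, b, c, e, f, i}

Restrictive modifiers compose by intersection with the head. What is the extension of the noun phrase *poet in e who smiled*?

{a, c}

⟦in e⟧ = {x : ⟨x, e⟩ ∈ ⟦in⟧} = {a, b, c, d, f, g, h}
⟦who smiled⟧ = ⟦smiled⟧ = {a, c, d, e, h}
⟦poet⟧ = {a, b, c, e, f}
… ∩ ⟦in e⟧ = {a, b, c, e, f} ∩ {a, b, c, d, f, g, h} = {a, b, c, f}
… ∩ ⟦who smiled⟧ = {a, b, c, f} ∩ {a, c, d, e, h} = {a, c}
So ⟦poet in e who smiled⟧ = {a, c}.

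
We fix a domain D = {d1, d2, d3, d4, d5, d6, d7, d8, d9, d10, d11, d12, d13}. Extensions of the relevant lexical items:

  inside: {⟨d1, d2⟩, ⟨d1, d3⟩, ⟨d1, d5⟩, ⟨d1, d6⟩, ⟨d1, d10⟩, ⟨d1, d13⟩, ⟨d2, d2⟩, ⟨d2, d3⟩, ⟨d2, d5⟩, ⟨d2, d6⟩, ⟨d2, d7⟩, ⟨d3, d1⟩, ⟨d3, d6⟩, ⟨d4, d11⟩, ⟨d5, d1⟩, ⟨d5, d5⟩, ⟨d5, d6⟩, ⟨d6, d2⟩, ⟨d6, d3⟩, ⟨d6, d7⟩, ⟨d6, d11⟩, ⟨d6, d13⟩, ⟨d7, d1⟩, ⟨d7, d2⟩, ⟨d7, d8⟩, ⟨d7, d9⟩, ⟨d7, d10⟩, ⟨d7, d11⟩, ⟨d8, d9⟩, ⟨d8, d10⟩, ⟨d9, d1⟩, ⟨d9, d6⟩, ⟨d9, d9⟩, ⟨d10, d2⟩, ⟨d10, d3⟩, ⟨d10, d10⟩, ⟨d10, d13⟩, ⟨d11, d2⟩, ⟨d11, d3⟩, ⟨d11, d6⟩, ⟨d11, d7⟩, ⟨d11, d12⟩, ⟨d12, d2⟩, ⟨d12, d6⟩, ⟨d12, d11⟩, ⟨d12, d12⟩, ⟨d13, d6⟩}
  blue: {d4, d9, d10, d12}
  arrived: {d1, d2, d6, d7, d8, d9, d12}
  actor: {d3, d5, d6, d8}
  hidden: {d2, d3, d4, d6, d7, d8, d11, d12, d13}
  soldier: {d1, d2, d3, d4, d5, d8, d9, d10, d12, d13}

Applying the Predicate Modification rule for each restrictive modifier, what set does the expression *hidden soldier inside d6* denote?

⟦inside d6⟧ = {x : ⟨x, d6⟩ ∈ ⟦inside⟧} = {d1, d2, d3, d5, d9, d11, d12, d13}
⟦soldier⟧ = {d1, d2, d3, d4, d5, d8, d9, d10, d12, d13}
… ∩ ⟦inside d6⟧ = {d1, d2, d3, d4, d5, d8, d9, d10, d12, d13} ∩ {d1, d2, d3, d5, d9, d11, d12, d13} = {d1, d2, d3, d5, d9, d12, d13}
… ∩ ⟦hidden⟧ = {d1, d2, d3, d5, d9, d12, d13} ∩ {d2, d3, d4, d6, d7, d8, d11, d12, d13} = {d2, d3, d12, d13}
So ⟦hidden soldier inside d6⟧ = {d2, d3, d12, d13}.

{d2, d3, d12, d13}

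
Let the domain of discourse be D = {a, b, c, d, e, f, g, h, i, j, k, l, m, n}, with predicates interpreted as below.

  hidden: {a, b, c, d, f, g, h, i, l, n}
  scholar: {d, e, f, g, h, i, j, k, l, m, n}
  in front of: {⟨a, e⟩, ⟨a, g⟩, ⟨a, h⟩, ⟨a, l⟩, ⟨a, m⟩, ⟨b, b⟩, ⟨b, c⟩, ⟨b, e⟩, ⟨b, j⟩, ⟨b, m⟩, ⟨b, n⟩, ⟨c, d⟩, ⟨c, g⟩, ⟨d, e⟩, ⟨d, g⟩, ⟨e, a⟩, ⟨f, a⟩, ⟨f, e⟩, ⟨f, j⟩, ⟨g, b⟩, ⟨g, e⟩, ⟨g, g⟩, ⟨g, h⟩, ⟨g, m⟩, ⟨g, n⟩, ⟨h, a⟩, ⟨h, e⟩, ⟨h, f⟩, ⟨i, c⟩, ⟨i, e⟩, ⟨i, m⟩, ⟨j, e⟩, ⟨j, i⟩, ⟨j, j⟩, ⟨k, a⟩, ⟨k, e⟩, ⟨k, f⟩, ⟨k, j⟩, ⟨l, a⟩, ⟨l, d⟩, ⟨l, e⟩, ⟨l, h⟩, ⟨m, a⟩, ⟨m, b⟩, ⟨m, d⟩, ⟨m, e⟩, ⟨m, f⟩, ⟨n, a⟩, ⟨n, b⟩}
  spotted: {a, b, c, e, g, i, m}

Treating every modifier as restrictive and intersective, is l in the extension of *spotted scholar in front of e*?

no

⟦in front of e⟧ = {x : ⟨x, e⟩ ∈ ⟦in front of⟧} = {a, b, d, f, g, h, i, j, k, l, m}
⟦scholar⟧ = {d, e, f, g, h, i, j, k, l, m, n}
… ∩ ⟦in front of e⟧ = {d, e, f, g, h, i, j, k, l, m, n} ∩ {a, b, d, f, g, h, i, j, k, l, m} = {d, f, g, h, i, j, k, l, m}
… ∩ ⟦spotted⟧ = {d, f, g, h, i, j, k, l, m} ∩ {a, b, c, e, g, i, m} = {g, i, m}
⟦spotted scholar in front of e⟧ = {g, i, m}; l ∉ this set.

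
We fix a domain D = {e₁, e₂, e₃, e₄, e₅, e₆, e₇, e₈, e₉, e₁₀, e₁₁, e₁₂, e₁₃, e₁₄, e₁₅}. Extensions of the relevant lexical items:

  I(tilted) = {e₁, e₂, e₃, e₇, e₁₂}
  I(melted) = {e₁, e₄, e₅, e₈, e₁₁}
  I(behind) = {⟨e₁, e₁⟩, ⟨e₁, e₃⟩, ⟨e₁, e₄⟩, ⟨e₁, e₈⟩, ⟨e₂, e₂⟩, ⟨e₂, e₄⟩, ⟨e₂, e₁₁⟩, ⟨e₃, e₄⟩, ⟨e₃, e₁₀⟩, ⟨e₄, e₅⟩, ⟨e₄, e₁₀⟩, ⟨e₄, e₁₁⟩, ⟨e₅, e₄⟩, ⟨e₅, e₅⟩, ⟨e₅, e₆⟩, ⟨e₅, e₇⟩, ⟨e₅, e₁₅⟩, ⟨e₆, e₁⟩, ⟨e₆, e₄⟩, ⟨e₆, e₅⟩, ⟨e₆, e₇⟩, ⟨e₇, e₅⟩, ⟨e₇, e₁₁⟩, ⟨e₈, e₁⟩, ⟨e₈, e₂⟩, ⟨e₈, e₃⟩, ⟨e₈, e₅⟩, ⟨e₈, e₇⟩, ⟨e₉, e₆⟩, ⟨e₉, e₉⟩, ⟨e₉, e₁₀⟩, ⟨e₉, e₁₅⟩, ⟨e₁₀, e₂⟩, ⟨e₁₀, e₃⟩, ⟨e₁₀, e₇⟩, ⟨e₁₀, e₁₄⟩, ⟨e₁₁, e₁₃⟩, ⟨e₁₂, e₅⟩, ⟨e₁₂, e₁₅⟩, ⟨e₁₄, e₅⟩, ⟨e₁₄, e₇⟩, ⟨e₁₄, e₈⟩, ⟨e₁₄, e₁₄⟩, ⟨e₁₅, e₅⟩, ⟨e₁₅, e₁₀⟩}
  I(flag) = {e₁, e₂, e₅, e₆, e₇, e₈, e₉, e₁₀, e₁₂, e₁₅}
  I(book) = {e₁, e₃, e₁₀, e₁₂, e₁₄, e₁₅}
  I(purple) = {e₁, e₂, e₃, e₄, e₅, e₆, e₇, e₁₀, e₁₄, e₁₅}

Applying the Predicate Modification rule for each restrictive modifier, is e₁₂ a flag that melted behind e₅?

⟦that melted⟧ = ⟦melted⟧ = {e₁, e₄, e₅, e₈, e₁₁}
⟦behind e₅⟧ = {x : ⟨x, e₅⟩ ∈ ⟦behind⟧} = {e₄, e₅, e₆, e₇, e₈, e₁₂, e₁₄, e₁₅}
⟦flag⟧ = {e₁, e₂, e₅, e₆, e₇, e₈, e₉, e₁₀, e₁₂, e₁₅}
… ∩ ⟦that melted⟧ = {e₁, e₂, e₅, e₆, e₇, e₈, e₉, e₁₀, e₁₂, e₁₅} ∩ {e₁, e₄, e₅, e₈, e₁₁} = {e₁, e₅, e₈}
… ∩ ⟦behind e₅⟧ = {e₁, e₅, e₈} ∩ {e₄, e₅, e₆, e₇, e₈, e₁₂, e₁₄, e₁₅} = {e₅, e₈}
⟦flag that melted behind e₅⟧ = {e₅, e₈}; e₁₂ ∉ this set.

no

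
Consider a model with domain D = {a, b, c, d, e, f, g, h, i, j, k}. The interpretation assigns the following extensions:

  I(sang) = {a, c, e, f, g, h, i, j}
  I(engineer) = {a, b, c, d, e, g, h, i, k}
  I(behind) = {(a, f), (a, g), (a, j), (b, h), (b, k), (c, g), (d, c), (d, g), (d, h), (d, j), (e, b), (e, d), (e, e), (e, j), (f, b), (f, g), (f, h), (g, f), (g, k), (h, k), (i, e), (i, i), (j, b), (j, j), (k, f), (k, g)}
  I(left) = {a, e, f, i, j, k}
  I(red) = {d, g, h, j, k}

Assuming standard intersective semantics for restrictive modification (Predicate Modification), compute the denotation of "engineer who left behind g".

{a, k}

⟦who left⟧ = ⟦left⟧ = {a, e, f, i, j, k}
⟦behind g⟧ = {x : ⟨x, g⟩ ∈ ⟦behind⟧} = {a, c, d, f, k}
⟦engineer⟧ = {a, b, c, d, e, g, h, i, k}
… ∩ ⟦who left⟧ = {a, b, c, d, e, g, h, i, k} ∩ {a, e, f, i, j, k} = {a, e, i, k}
… ∩ ⟦behind g⟧ = {a, e, i, k} ∩ {a, c, d, f, k} = {a, k}
So ⟦engineer who left behind g⟧ = {a, k}.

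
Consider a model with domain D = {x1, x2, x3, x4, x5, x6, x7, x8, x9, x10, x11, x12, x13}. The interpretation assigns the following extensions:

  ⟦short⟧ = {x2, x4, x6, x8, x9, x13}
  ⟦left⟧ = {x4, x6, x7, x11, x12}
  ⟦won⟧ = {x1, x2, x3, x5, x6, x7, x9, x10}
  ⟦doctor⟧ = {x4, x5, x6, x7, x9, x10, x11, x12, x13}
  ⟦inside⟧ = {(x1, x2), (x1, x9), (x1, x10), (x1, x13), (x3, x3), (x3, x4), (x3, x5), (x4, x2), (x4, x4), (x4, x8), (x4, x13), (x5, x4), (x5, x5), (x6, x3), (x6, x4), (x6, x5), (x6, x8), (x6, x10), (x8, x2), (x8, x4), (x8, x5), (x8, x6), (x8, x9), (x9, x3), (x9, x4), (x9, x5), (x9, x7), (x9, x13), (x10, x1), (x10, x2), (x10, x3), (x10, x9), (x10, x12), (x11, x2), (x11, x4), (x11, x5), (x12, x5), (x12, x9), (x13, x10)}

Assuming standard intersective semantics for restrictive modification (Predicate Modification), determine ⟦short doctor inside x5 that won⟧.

{x6, x9}

⟦inside x5⟧ = {x : ⟨x, x5⟩ ∈ ⟦inside⟧} = {x3, x5, x6, x8, x9, x11, x12}
⟦that won⟧ = ⟦won⟧ = {x1, x2, x3, x5, x6, x7, x9, x10}
⟦doctor⟧ = {x4, x5, x6, x7, x9, x10, x11, x12, x13}
… ∩ ⟦inside x5⟧ = {x4, x5, x6, x7, x9, x10, x11, x12, x13} ∩ {x3, x5, x6, x8, x9, x11, x12} = {x5, x6, x9, x11, x12}
… ∩ ⟦that won⟧ = {x5, x6, x9, x11, x12} ∩ {x1, x2, x3, x5, x6, x7, x9, x10} = {x5, x6, x9}
… ∩ ⟦short⟧ = {x5, x6, x9} ∩ {x2, x4, x6, x8, x9, x13} = {x6, x9}
So ⟦short doctor inside x5 that won⟧ = {x6, x9}.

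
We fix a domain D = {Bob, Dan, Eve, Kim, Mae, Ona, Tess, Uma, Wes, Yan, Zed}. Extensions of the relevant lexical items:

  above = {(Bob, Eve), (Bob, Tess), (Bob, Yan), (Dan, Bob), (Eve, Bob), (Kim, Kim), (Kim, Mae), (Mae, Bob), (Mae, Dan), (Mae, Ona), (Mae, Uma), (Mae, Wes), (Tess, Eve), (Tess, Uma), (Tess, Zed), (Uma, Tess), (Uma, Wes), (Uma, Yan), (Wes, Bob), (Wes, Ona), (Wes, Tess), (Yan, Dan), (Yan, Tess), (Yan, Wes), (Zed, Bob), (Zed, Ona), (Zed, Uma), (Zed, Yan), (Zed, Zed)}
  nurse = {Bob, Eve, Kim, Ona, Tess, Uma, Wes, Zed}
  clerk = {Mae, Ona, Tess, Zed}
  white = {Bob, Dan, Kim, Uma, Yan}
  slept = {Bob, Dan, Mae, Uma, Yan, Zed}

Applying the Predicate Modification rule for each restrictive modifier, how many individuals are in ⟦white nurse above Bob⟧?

⟦above Bob⟧ = {x : ⟨x, Bob⟩ ∈ ⟦above⟧} = {Dan, Eve, Mae, Wes, Zed}
⟦nurse⟧ = {Bob, Eve, Kim, Ona, Tess, Uma, Wes, Zed}
… ∩ ⟦above Bob⟧ = {Bob, Eve, Kim, Ona, Tess, Uma, Wes, Zed} ∩ {Dan, Eve, Mae, Wes, Zed} = {Eve, Wes, Zed}
… ∩ ⟦white⟧ = {Eve, Wes, Zed} ∩ {Bob, Dan, Kim, Uma, Yan} = ∅
⟦white nurse above Bob⟧ = ∅, so the cardinality is 0.

0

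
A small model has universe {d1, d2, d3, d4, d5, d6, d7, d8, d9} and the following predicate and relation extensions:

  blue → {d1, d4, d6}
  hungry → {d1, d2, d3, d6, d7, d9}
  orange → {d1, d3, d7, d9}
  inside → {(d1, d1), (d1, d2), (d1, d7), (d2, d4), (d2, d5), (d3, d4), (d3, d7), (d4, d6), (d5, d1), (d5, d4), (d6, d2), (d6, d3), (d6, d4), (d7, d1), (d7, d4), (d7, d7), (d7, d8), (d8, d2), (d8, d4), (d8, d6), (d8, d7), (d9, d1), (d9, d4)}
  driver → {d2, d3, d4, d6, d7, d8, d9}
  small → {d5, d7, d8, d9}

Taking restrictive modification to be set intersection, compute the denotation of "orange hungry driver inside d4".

{d3, d7, d9}

⟦inside d4⟧ = {x : ⟨x, d4⟩ ∈ ⟦inside⟧} = {d2, d3, d5, d6, d7, d8, d9}
⟦driver⟧ = {d2, d3, d4, d6, d7, d8, d9}
… ∩ ⟦inside d4⟧ = {d2, d3, d4, d6, d7, d8, d9} ∩ {d2, d3, d5, d6, d7, d8, d9} = {d2, d3, d6, d7, d8, d9}
… ∩ ⟦orange⟧ = {d2, d3, d6, d7, d8, d9} ∩ {d1, d3, d7, d9} = {d3, d7, d9}
… ∩ ⟦hungry⟧ = {d3, d7, d9} ∩ {d1, d2, d3, d6, d7, d9} = {d3, d7, d9}
So ⟦orange hungry driver inside d4⟧ = {d3, d7, d9}.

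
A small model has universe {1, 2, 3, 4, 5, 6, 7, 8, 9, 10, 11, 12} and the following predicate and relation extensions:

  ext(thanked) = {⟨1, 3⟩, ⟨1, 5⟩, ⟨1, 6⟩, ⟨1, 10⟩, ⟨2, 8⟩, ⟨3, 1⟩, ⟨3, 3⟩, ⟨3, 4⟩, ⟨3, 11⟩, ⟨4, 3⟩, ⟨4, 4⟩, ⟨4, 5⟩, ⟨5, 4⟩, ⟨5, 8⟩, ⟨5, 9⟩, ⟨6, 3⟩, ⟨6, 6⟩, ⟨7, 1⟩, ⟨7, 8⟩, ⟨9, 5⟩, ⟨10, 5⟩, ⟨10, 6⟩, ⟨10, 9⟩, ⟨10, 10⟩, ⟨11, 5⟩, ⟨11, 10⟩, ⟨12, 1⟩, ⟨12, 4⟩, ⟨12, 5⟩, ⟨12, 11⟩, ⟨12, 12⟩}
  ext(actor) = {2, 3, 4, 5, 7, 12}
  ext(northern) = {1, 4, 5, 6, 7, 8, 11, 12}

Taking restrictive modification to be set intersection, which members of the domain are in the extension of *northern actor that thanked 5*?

{4, 12}

⟦that thanked 5⟧ = {x : ⟨x, 5⟩ ∈ ⟦thanked⟧} = {1, 4, 9, 10, 11, 12}
⟦actor⟧ = {2, 3, 4, 5, 7, 12}
… ∩ ⟦that thanked 5⟧ = {2, 3, 4, 5, 7, 12} ∩ {1, 4, 9, 10, 11, 12} = {4, 12}
… ∩ ⟦northern⟧ = {4, 12} ∩ {1, 4, 5, 6, 7, 8, 11, 12} = {4, 12}
So ⟦northern actor that thanked 5⟧ = {4, 12}.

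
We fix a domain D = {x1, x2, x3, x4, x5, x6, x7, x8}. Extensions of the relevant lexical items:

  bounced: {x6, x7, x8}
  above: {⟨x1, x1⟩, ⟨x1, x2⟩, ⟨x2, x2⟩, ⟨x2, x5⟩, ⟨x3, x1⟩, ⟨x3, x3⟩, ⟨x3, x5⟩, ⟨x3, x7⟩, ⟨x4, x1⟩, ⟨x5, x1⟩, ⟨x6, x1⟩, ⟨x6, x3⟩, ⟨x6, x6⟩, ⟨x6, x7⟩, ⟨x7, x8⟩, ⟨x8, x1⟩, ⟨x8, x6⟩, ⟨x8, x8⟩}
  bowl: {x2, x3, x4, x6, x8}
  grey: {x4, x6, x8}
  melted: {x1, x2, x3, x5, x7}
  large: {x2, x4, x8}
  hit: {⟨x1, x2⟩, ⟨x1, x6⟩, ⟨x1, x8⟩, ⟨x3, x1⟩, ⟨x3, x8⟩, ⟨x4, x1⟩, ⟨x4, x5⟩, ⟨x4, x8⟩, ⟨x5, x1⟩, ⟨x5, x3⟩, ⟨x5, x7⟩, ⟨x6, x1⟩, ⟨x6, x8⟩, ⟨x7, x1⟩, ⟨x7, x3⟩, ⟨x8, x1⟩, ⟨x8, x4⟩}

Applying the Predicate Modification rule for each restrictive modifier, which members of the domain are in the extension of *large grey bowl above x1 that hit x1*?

⟦above x1⟧ = {x : ⟨x, x1⟩ ∈ ⟦above⟧} = {x1, x3, x4, x5, x6, x8}
⟦that hit x1⟧ = {x : ⟨x, x1⟩ ∈ ⟦hit⟧} = {x3, x4, x5, x6, x7, x8}
⟦bowl⟧ = {x2, x3, x4, x6, x8}
… ∩ ⟦above x1⟧ = {x2, x3, x4, x6, x8} ∩ {x1, x3, x4, x5, x6, x8} = {x3, x4, x6, x8}
… ∩ ⟦that hit x1⟧ = {x3, x4, x6, x8} ∩ {x3, x4, x5, x6, x7, x8} = {x3, x4, x6, x8}
… ∩ ⟦large⟧ = {x3, x4, x6, x8} ∩ {x2, x4, x8} = {x4, x8}
… ∩ ⟦grey⟧ = {x4, x8} ∩ {x4, x6, x8} = {x4, x8}
So ⟦large grey bowl above x1 that hit x1⟧ = {x4, x8}.

{x4, x8}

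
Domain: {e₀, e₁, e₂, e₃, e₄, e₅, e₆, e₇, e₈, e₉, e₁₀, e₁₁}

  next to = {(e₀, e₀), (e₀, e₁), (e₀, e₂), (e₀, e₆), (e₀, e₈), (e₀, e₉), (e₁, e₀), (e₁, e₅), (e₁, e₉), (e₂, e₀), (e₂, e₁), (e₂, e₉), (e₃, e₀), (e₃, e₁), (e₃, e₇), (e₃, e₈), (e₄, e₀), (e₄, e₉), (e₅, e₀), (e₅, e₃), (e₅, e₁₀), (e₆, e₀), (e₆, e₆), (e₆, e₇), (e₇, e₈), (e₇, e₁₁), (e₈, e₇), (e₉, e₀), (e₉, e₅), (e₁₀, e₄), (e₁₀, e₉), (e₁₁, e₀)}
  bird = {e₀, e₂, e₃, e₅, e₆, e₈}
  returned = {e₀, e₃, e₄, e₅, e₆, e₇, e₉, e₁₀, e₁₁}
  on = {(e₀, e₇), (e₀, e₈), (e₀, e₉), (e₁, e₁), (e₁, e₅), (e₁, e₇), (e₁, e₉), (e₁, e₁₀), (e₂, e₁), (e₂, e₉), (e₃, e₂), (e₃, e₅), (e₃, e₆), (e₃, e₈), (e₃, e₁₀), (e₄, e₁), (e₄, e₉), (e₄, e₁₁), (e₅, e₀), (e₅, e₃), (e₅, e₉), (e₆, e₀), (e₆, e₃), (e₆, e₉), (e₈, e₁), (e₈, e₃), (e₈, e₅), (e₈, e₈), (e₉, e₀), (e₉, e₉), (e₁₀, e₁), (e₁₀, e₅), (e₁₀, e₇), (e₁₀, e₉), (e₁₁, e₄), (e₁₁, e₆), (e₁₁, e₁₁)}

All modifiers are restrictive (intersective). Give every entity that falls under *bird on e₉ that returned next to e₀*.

⟦on e₉⟧ = {x : ⟨x, e₉⟩ ∈ ⟦on⟧} = {e₀, e₁, e₂, e₄, e₅, e₆, e₉, e₁₀}
⟦that returned⟧ = ⟦returned⟧ = {e₀, e₃, e₄, e₅, e₆, e₇, e₉, e₁₀, e₁₁}
⟦next to e₀⟧ = {x : ⟨x, e₀⟩ ∈ ⟦next to⟧} = {e₀, e₁, e₂, e₃, e₄, e₅, e₆, e₉, e₁₁}
⟦bird⟧ = {e₀, e₂, e₃, e₅, e₆, e₈}
… ∩ ⟦on e₉⟧ = {e₀, e₂, e₃, e₅, e₆, e₈} ∩ {e₀, e₁, e₂, e₄, e₅, e₆, e₉, e₁₀} = {e₀, e₂, e₅, e₆}
… ∩ ⟦that returned⟧ = {e₀, e₂, e₅, e₆} ∩ {e₀, e₃, e₄, e₅, e₆, e₇, e₉, e₁₀, e₁₁} = {e₀, e₅, e₆}
… ∩ ⟦next to e₀⟧ = {e₀, e₅, e₆} ∩ {e₀, e₁, e₂, e₃, e₄, e₅, e₆, e₉, e₁₁} = {e₀, e₅, e₆}
So ⟦bird on e₉ that returned next to e₀⟧ = {e₀, e₅, e₆}.

{e₀, e₅, e₆}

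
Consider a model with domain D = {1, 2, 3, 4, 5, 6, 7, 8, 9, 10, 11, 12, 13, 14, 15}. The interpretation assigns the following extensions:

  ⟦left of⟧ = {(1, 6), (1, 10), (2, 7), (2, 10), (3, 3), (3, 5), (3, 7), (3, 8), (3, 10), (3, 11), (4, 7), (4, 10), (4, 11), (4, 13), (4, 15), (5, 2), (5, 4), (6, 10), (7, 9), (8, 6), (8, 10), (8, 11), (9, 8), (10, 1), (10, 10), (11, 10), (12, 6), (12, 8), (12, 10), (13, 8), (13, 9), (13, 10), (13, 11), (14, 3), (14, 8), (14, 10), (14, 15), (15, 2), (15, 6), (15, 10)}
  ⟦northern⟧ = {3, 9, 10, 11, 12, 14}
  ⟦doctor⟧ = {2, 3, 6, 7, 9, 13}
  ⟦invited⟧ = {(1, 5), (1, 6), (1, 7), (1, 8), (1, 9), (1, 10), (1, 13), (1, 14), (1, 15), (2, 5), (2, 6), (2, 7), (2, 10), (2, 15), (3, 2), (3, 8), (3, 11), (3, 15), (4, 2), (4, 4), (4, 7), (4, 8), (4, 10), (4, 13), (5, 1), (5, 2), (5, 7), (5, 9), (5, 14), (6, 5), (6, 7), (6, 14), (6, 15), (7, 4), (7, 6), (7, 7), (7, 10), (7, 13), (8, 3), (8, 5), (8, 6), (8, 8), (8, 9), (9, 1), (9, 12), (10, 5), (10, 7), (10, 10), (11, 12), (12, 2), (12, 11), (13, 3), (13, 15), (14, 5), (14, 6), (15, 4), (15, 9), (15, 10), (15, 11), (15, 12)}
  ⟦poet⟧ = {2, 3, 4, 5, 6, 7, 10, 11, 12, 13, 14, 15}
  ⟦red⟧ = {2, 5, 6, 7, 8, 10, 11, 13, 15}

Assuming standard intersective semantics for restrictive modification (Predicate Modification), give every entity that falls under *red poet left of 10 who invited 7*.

⟦left of 10⟧ = {x : ⟨x, 10⟩ ∈ ⟦left of⟧} = {1, 2, 3, 4, 6, 8, 10, 11, 12, 13, 14, 15}
⟦who invited 7⟧ = {x : ⟨x, 7⟩ ∈ ⟦invited⟧} = {1, 2, 4, 5, 6, 7, 10}
⟦poet⟧ = {2, 3, 4, 5, 6, 7, 10, 11, 12, 13, 14, 15}
… ∩ ⟦left of 10⟧ = {2, 3, 4, 5, 6, 7, 10, 11, 12, 13, 14, 15} ∩ {1, 2, 3, 4, 6, 8, 10, 11, 12, 13, 14, 15} = {2, 3, 4, 6, 10, 11, 12, 13, 14, 15}
… ∩ ⟦who invited 7⟧ = {2, 3, 4, 6, 10, 11, 12, 13, 14, 15} ∩ {1, 2, 4, 5, 6, 7, 10} = {2, 4, 6, 10}
… ∩ ⟦red⟧ = {2, 4, 6, 10} ∩ {2, 5, 6, 7, 8, 10, 11, 13, 15} = {2, 6, 10}
So ⟦red poet left of 10 who invited 7⟧ = {2, 6, 10}.

{2, 6, 10}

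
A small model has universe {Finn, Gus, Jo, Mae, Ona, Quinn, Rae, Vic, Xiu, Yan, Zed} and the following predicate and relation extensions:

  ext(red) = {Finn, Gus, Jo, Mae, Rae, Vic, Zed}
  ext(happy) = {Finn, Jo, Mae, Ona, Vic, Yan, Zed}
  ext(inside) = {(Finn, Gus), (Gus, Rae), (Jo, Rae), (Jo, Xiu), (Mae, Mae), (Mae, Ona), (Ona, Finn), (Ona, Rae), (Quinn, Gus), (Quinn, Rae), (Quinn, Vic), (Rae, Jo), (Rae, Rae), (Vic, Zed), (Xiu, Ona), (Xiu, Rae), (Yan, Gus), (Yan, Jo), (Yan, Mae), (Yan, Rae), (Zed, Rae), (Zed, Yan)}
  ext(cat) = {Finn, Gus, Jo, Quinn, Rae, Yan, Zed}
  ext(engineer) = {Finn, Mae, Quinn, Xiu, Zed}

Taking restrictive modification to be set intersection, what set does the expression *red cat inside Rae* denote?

⟦inside Rae⟧ = {x : ⟨x, Rae⟩ ∈ ⟦inside⟧} = {Gus, Jo, Ona, Quinn, Rae, Xiu, Yan, Zed}
⟦cat⟧ = {Finn, Gus, Jo, Quinn, Rae, Yan, Zed}
… ∩ ⟦inside Rae⟧ = {Finn, Gus, Jo, Quinn, Rae, Yan, Zed} ∩ {Gus, Jo, Ona, Quinn, Rae, Xiu, Yan, Zed} = {Gus, Jo, Quinn, Rae, Yan, Zed}
… ∩ ⟦red⟧ = {Gus, Jo, Quinn, Rae, Yan, Zed} ∩ {Finn, Gus, Jo, Mae, Rae, Vic, Zed} = {Gus, Jo, Rae, Zed}
So ⟦red cat inside Rae⟧ = {Gus, Jo, Rae, Zed}.

{Gus, Jo, Rae, Zed}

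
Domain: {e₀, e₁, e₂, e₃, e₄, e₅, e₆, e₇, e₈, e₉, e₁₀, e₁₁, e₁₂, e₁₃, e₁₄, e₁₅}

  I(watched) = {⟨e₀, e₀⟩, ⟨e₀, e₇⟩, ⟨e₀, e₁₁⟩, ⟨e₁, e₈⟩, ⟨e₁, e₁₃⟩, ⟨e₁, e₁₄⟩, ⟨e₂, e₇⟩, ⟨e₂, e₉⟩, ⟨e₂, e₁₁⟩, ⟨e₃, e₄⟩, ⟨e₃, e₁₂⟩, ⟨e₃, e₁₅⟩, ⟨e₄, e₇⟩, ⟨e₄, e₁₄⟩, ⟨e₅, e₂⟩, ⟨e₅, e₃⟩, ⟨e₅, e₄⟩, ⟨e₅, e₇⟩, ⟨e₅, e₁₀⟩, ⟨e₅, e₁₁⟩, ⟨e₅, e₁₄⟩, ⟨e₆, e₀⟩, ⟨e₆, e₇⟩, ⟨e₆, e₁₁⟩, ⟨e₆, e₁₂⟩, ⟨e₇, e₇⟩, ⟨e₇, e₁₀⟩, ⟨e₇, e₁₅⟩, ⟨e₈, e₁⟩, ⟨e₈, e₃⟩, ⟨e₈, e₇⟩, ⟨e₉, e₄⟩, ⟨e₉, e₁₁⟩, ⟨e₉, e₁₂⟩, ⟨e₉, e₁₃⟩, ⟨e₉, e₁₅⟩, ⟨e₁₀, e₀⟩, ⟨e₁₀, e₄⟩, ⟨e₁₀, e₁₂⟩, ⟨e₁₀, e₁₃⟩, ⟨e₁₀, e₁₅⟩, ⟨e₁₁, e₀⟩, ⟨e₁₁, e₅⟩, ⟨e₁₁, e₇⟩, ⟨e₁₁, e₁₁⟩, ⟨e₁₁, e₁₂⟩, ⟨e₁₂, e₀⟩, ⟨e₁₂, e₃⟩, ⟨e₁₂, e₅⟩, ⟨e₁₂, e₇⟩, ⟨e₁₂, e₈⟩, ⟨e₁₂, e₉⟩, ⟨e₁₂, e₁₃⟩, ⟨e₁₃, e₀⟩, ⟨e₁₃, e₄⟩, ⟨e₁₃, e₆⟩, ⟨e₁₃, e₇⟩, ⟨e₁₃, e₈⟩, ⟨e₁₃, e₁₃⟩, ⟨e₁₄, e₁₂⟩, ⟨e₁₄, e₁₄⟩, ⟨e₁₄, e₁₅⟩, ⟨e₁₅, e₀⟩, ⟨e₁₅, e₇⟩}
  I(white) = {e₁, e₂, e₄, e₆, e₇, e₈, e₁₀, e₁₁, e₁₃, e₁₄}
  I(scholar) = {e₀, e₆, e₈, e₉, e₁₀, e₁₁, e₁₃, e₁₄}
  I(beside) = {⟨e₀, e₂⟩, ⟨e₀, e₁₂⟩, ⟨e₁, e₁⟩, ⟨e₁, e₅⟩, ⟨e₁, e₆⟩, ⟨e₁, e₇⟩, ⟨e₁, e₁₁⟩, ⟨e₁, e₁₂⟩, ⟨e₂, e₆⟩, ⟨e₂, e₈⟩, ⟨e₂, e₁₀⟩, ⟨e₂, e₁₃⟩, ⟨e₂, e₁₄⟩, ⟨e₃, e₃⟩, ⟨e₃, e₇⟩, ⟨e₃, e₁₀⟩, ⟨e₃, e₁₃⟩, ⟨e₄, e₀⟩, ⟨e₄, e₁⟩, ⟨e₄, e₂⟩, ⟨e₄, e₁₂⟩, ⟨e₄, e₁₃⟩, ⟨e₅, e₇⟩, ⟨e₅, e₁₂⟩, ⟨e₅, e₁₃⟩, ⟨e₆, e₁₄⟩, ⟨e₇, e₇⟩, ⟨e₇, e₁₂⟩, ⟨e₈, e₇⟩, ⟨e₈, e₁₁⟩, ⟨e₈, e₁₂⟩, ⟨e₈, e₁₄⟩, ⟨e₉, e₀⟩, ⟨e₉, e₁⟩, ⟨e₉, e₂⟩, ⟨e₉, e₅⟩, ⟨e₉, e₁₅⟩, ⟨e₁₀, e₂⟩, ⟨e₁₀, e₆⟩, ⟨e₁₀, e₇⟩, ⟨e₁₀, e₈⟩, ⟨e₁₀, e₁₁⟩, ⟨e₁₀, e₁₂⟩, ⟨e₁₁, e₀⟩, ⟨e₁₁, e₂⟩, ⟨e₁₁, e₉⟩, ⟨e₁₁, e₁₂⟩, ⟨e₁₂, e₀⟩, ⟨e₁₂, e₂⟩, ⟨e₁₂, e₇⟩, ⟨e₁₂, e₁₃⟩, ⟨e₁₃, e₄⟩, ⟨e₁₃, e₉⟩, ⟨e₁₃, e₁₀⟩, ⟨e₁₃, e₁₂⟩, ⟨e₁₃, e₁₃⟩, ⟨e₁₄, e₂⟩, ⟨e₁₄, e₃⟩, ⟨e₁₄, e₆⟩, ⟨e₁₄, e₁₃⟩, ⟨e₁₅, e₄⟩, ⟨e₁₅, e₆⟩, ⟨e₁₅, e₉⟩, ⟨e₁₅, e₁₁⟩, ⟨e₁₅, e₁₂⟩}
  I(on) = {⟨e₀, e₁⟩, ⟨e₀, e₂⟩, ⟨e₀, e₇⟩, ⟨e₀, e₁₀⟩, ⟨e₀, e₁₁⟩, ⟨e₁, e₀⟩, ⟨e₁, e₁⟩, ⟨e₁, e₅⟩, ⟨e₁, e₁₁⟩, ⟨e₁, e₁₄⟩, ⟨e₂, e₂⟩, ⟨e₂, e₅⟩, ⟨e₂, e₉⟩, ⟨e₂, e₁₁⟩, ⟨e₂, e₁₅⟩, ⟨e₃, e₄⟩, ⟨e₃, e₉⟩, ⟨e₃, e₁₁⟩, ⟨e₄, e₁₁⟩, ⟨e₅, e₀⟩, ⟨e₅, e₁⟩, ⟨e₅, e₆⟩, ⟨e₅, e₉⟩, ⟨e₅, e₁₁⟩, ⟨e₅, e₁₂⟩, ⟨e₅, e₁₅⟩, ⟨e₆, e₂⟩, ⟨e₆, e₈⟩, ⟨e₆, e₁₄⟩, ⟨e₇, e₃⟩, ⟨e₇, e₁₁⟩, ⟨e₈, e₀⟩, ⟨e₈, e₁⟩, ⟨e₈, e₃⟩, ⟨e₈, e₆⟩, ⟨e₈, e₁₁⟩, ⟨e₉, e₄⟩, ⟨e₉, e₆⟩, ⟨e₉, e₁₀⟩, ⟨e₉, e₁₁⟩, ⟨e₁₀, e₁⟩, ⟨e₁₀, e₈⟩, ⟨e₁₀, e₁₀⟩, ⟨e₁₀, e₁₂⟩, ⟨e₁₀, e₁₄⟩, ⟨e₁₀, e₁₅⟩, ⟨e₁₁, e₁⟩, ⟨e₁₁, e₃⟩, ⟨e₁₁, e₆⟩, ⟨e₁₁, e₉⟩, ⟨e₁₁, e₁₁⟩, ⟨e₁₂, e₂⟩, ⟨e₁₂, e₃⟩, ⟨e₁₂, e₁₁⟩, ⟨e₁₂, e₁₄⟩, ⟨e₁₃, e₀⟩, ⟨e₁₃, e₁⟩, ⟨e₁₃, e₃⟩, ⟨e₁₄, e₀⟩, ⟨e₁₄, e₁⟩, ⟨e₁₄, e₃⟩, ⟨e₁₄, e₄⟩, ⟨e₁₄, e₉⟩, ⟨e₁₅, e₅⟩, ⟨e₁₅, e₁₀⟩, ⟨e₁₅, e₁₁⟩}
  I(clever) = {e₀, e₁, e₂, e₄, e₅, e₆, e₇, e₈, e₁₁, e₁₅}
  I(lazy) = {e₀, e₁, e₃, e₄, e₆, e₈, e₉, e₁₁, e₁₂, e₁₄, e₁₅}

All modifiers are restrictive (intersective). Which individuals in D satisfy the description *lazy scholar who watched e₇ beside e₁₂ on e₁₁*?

{e₀, e₈, e₁₁}

⟦who watched e₇⟧ = {x : ⟨x, e₇⟩ ∈ ⟦watched⟧} = {e₀, e₂, e₄, e₅, e₆, e₇, e₈, e₁₁, e₁₂, e₁₃, e₁₅}
⟦beside e₁₂⟧ = {x : ⟨x, e₁₂⟩ ∈ ⟦beside⟧} = {e₀, e₁, e₄, e₅, e₇, e₈, e₁₀, e₁₁, e₁₃, e₁₅}
⟦on e₁₁⟧ = {x : ⟨x, e₁₁⟩ ∈ ⟦on⟧} = {e₀, e₁, e₂, e₃, e₄, e₅, e₇, e₈, e₉, e₁₁, e₁₂, e₁₅}
⟦scholar⟧ = {e₀, e₆, e₈, e₉, e₁₀, e₁₁, e₁₃, e₁₄}
… ∩ ⟦who watched e₇⟧ = {e₀, e₆, e₈, e₉, e₁₀, e₁₁, e₁₃, e₁₄} ∩ {e₀, e₂, e₄, e₅, e₆, e₇, e₈, e₁₁, e₁₂, e₁₃, e₁₅} = {e₀, e₆, e₈, e₁₁, e₁₃}
… ∩ ⟦beside e₁₂⟧ = {e₀, e₆, e₈, e₁₁, e₁₃} ∩ {e₀, e₁, e₄, e₅, e₇, e₈, e₁₀, e₁₁, e₁₃, e₁₅} = {e₀, e₈, e₁₁, e₁₃}
… ∩ ⟦on e₁₁⟧ = {e₀, e₈, e₁₁, e₁₃} ∩ {e₀, e₁, e₂, e₃, e₄, e₅, e₇, e₈, e₉, e₁₁, e₁₂, e₁₅} = {e₀, e₈, e₁₁}
… ∩ ⟦lazy⟧ = {e₀, e₈, e₁₁} ∩ {e₀, e₁, e₃, e₄, e₆, e₈, e₉, e₁₁, e₁₂, e₁₄, e₁₅} = {e₀, e₈, e₁₁}
So ⟦lazy scholar who watched e₇ beside e₁₂ on e₁₁⟧ = {e₀, e₈, e₁₁}.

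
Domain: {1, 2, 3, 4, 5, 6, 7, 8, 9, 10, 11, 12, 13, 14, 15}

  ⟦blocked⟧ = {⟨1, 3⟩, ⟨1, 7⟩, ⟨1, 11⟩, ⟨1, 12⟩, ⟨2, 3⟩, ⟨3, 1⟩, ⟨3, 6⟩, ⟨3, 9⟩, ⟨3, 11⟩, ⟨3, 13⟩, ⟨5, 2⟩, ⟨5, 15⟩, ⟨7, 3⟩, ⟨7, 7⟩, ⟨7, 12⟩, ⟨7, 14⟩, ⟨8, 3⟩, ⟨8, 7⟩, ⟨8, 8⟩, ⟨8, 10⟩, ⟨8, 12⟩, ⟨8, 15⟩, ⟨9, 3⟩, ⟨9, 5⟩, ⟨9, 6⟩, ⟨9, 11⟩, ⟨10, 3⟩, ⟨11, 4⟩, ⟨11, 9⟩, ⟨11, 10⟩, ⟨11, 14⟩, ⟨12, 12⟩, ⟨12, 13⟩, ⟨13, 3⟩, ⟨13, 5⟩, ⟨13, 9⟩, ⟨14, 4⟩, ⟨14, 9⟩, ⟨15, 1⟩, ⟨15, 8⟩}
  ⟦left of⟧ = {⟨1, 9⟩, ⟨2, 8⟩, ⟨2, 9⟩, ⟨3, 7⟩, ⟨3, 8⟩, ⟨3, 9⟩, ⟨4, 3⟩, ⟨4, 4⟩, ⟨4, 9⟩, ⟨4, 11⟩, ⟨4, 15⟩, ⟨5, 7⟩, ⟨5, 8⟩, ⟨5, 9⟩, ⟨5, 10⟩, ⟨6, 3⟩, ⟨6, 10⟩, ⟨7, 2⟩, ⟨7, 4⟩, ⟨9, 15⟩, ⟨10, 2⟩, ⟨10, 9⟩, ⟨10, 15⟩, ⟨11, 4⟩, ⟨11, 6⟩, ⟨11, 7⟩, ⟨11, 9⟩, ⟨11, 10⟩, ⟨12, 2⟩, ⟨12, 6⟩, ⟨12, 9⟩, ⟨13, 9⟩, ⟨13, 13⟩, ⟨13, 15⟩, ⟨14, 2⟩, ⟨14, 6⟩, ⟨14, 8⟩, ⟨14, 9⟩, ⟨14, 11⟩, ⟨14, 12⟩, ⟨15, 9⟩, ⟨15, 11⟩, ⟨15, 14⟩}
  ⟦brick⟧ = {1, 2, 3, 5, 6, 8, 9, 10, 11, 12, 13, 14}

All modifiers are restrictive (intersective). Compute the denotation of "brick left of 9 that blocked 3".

{1, 2, 10, 13}

⟦left of 9⟧ = {x : ⟨x, 9⟩ ∈ ⟦left of⟧} = {1, 2, 3, 4, 5, 10, 11, 12, 13, 14, 15}
⟦that blocked 3⟧ = {x : ⟨x, 3⟩ ∈ ⟦blocked⟧} = {1, 2, 7, 8, 9, 10, 13}
⟦brick⟧ = {1, 2, 3, 5, 6, 8, 9, 10, 11, 12, 13, 14}
… ∩ ⟦left of 9⟧ = {1, 2, 3, 5, 6, 8, 9, 10, 11, 12, 13, 14} ∩ {1, 2, 3, 4, 5, 10, 11, 12, 13, 14, 15} = {1, 2, 3, 5, 10, 11, 12, 13, 14}
… ∩ ⟦that blocked 3⟧ = {1, 2, 3, 5, 10, 11, 12, 13, 14} ∩ {1, 2, 7, 8, 9, 10, 13} = {1, 2, 10, 13}
So ⟦brick left of 9 that blocked 3⟧ = {1, 2, 10, 13}.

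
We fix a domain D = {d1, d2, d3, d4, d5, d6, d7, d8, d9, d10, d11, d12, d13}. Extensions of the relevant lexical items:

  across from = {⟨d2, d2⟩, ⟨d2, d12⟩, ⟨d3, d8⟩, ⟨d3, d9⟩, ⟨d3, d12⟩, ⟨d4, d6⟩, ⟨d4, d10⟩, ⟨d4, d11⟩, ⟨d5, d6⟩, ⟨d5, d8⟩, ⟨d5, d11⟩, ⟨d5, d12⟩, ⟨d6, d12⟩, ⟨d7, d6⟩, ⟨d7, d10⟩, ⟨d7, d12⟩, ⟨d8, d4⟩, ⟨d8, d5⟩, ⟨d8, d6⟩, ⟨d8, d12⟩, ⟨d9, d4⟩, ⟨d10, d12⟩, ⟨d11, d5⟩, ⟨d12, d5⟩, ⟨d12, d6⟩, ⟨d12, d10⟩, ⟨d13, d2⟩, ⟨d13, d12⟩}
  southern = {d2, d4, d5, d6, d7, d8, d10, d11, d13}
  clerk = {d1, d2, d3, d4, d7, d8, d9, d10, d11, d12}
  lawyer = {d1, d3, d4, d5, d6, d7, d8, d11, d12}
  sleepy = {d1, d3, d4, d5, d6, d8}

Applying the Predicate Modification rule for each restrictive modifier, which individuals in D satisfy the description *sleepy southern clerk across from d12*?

{d8}

⟦across from d12⟧ = {x : ⟨x, d12⟩ ∈ ⟦across from⟧} = {d2, d3, d5, d6, d7, d8, d10, d13}
⟦clerk⟧ = {d1, d2, d3, d4, d7, d8, d9, d10, d11, d12}
… ∩ ⟦across from d12⟧ = {d1, d2, d3, d4, d7, d8, d9, d10, d11, d12} ∩ {d2, d3, d5, d6, d7, d8, d10, d13} = {d2, d3, d7, d8, d10}
… ∩ ⟦sleepy⟧ = {d2, d3, d7, d8, d10} ∩ {d1, d3, d4, d5, d6, d8} = {d3, d8}
… ∩ ⟦southern⟧ = {d3, d8} ∩ {d2, d4, d5, d6, d7, d8, d10, d11, d13} = {d8}
So ⟦sleepy southern clerk across from d12⟧ = {d8}.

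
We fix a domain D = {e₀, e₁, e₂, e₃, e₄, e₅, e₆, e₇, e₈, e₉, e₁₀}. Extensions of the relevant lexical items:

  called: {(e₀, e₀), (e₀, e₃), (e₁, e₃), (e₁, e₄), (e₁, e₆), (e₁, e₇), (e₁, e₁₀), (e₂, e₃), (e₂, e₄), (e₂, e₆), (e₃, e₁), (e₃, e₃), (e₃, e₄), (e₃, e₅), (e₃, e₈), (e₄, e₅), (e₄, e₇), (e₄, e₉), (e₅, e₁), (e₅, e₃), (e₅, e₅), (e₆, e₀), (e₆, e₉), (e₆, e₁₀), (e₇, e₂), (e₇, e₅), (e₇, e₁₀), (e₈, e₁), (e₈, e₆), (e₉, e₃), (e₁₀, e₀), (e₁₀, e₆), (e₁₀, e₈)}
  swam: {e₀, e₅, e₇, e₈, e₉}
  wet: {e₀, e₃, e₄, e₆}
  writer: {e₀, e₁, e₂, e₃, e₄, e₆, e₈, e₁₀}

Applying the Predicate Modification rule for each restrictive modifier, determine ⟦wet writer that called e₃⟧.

{e₀, e₃}

⟦that called e₃⟧ = {x : ⟨x, e₃⟩ ∈ ⟦called⟧} = {e₀, e₁, e₂, e₃, e₅, e₉}
⟦writer⟧ = {e₀, e₁, e₂, e₃, e₄, e₆, e₈, e₁₀}
… ∩ ⟦that called e₃⟧ = {e₀, e₁, e₂, e₃, e₄, e₆, e₈, e₁₀} ∩ {e₀, e₁, e₂, e₃, e₅, e₉} = {e₀, e₁, e₂, e₃}
… ∩ ⟦wet⟧ = {e₀, e₁, e₂, e₃} ∩ {e₀, e₃, e₄, e₆} = {e₀, e₃}
So ⟦wet writer that called e₃⟧ = {e₀, e₃}.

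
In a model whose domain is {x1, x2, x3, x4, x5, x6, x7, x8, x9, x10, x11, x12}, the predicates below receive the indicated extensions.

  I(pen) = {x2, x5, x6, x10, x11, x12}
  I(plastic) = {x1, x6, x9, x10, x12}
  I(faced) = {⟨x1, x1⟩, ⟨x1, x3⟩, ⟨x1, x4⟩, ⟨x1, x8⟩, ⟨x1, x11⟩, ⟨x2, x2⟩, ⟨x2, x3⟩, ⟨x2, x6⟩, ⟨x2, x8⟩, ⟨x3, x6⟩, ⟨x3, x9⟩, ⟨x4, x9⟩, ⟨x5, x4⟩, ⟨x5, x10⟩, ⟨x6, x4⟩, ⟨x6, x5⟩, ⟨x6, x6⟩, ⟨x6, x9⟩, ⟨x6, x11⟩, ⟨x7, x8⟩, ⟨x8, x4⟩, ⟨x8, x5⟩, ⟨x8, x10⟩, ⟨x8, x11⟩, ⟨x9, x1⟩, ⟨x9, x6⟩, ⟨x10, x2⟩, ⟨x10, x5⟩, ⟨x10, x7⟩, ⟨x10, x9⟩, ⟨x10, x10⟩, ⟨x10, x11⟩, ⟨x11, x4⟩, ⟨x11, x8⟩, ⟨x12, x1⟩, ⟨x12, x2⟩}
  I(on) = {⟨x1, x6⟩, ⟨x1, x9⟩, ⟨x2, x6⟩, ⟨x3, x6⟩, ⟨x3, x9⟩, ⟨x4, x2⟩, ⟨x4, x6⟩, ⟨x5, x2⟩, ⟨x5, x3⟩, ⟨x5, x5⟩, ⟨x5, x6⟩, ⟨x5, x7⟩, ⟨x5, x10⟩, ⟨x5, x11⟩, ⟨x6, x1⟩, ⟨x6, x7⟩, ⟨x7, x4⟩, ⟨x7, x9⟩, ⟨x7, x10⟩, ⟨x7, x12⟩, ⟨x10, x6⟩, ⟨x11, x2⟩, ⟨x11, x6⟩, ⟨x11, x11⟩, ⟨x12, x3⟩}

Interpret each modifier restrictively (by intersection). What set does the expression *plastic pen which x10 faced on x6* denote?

⟦which x10 faced⟧ = {x : ⟨x10, x⟩ ∈ ⟦faced⟧} = {x2, x5, x7, x9, x10, x11}
⟦on x6⟧ = {x : ⟨x, x6⟩ ∈ ⟦on⟧} = {x1, x2, x3, x4, x5, x10, x11}
⟦pen⟧ = {x2, x5, x6, x10, x11, x12}
… ∩ ⟦which x10 faced⟧ = {x2, x5, x6, x10, x11, x12} ∩ {x2, x5, x7, x9, x10, x11} = {x2, x5, x10, x11}
… ∩ ⟦on x6⟧ = {x2, x5, x10, x11} ∩ {x1, x2, x3, x4, x5, x10, x11} = {x2, x5, x10, x11}
… ∩ ⟦plastic⟧ = {x2, x5, x10, x11} ∩ {x1, x6, x9, x10, x12} = {x10}
So ⟦plastic pen which x10 faced on x6⟧ = {x10}.

{x10}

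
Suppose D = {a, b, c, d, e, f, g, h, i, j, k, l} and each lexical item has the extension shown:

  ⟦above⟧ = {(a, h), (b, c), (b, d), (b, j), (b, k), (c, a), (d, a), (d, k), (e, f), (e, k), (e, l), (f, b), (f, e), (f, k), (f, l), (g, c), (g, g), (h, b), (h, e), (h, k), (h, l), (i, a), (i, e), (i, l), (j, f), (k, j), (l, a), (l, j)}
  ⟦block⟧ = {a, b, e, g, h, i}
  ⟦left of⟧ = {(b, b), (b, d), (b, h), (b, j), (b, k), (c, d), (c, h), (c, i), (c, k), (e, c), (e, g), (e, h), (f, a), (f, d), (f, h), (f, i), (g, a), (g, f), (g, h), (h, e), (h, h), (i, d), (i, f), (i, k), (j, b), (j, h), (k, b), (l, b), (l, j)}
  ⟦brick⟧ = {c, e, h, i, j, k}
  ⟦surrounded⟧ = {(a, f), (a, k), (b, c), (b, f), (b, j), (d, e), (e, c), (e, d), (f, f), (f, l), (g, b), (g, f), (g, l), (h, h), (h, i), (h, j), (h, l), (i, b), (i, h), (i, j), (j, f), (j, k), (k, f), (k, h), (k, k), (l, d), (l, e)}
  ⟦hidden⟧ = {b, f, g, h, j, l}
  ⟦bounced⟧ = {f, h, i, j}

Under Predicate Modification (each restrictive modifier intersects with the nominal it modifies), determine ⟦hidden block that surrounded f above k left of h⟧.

⟦that surrounded f⟧ = {x : ⟨x, f⟩ ∈ ⟦surrounded⟧} = {a, b, f, g, j, k}
⟦above k⟧ = {x : ⟨x, k⟩ ∈ ⟦above⟧} = {b, d, e, f, h}
⟦left of h⟧ = {x : ⟨x, h⟩ ∈ ⟦left of⟧} = {b, c, e, f, g, h, j}
⟦block⟧ = {a, b, e, g, h, i}
… ∩ ⟦that surrounded f⟧ = {a, b, e, g, h, i} ∩ {a, b, f, g, j, k} = {a, b, g}
… ∩ ⟦above k⟧ = {a, b, g} ∩ {b, d, e, f, h} = {b}
… ∩ ⟦left of h⟧ = {b} ∩ {b, c, e, f, g, h, j} = {b}
… ∩ ⟦hidden⟧ = {b} ∩ {b, f, g, h, j, l} = {b}
So ⟦hidden block that surrounded f above k left of h⟧ = {b}.

{b}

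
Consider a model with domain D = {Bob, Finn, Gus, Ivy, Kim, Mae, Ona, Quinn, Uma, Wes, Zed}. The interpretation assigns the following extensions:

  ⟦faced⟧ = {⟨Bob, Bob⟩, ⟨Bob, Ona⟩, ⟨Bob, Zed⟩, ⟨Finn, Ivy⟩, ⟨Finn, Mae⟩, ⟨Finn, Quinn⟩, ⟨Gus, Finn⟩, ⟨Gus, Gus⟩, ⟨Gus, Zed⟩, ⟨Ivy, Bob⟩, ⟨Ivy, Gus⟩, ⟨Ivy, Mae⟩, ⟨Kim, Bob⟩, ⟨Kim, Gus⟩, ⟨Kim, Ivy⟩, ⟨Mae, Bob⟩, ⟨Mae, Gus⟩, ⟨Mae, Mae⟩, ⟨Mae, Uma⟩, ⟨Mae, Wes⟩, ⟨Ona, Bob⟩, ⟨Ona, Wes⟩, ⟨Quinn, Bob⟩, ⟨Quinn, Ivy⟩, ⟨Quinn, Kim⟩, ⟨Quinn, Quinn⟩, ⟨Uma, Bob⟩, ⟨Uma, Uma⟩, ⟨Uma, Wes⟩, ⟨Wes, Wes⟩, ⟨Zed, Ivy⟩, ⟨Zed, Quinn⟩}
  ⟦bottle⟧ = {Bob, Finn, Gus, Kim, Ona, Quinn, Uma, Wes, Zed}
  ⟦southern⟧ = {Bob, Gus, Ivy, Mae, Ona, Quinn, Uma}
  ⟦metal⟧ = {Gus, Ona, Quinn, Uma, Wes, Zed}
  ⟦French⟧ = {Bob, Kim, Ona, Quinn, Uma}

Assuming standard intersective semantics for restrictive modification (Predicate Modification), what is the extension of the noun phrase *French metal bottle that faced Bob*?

{Ona, Quinn, Uma}

⟦that faced Bob⟧ = {x : ⟨x, Bob⟩ ∈ ⟦faced⟧} = {Bob, Ivy, Kim, Mae, Ona, Quinn, Uma}
⟦bottle⟧ = {Bob, Finn, Gus, Kim, Ona, Quinn, Uma, Wes, Zed}
… ∩ ⟦that faced Bob⟧ = {Bob, Finn, Gus, Kim, Ona, Quinn, Uma, Wes, Zed} ∩ {Bob, Ivy, Kim, Mae, Ona, Quinn, Uma} = {Bob, Kim, Ona, Quinn, Uma}
… ∩ ⟦French⟧ = {Bob, Kim, Ona, Quinn, Uma} ∩ {Bob, Kim, Ona, Quinn, Uma} = {Bob, Kim, Ona, Quinn, Uma}
… ∩ ⟦metal⟧ = {Bob, Kim, Ona, Quinn, Uma} ∩ {Gus, Ona, Quinn, Uma, Wes, Zed} = {Ona, Quinn, Uma}
So ⟦French metal bottle that faced Bob⟧ = {Ona, Quinn, Uma}.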